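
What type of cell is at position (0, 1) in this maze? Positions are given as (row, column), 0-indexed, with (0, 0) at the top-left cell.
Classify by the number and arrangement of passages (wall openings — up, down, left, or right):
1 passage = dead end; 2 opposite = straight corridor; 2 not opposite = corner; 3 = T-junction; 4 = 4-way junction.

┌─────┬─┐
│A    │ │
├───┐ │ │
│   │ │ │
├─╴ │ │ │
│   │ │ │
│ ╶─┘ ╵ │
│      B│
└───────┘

Checking cell at (0, 1):
Number of passages: 2
Cell type: straight corridor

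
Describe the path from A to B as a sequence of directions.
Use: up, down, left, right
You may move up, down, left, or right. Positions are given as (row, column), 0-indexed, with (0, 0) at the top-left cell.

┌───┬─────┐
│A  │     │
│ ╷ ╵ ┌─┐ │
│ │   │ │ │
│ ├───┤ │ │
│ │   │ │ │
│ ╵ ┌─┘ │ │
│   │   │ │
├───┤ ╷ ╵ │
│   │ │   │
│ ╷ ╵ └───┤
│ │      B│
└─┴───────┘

Finding the path and converting it to directions:
Path through cells: (0,0) → (0,1) → (1,1) → (1,2) → (0,2) → (0,3) → (0,4) → (1,4) → (2,4) → (3,4) → (4,4) → (4,3) → (3,3) → (3,2) → (4,2) → (5,2) → (5,3) → (5,4)
Directions: right, down, right, up, right, right, down, down, down, down, left, up, left, down, down, right, right

Solution:

┌───┬─────┐
│A ↓│↱ → ↓│
│ ╷ ╵ ┌─┐ │
│ │↳ ↑│ │↓│
│ ├───┤ │ │
│ │   │ │↓│
│ ╵ ┌─┘ │ │
│   │↓ ↰│↓│
├───┤ ╷ ╵ │
│   │↓│↑ ↲│
│ ╷ ╵ └───┤
│ │  ↳ → B│
└─┴───────┘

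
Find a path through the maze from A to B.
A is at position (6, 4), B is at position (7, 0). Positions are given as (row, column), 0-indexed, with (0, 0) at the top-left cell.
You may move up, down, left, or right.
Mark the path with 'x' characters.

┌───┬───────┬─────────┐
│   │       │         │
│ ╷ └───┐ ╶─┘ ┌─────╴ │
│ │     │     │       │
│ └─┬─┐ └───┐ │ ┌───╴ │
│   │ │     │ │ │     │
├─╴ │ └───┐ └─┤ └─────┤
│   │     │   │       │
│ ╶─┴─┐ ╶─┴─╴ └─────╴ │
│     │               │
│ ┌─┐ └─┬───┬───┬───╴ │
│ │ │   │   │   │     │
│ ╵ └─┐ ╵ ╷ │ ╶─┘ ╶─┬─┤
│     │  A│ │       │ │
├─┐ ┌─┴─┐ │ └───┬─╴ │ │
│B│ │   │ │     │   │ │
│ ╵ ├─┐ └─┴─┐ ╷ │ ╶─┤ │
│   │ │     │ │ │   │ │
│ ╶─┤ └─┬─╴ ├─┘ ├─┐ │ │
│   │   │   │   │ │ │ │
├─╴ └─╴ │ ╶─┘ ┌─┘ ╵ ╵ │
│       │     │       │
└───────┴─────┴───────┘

Finding the shortest path from (6, 4) to (7, 0):
Path length: 13 steps
Directions: left → up → left → up → left → left → down → down → right → down → down → left → up

Solution:

┌───┬───────┬─────────┐
│   │       │         │
│ ╷ └───┐ ╶─┘ ┌─────╴ │
│ │     │     │       │
│ └─┬─┐ └───┐ │ ┌───╴ │
│   │ │     │ │ │     │
├─╴ │ └───┐ └─┤ └─────┤
│   │     │   │       │
│ ╶─┴─┐ ╶─┴─╴ └─────╴ │
│x x x│               │
│ ┌─┐ └─┬───┬───┬───╴ │
│x│ │x x│   │   │     │
│ ╵ └─┐ ╵ ╷ │ ╶─┘ ╶─┬─┤
│x x  │x A│ │       │ │
├─┐ ┌─┴─┐ │ └───┬─╴ │ │
│B│x│   │ │     │   │ │
│ ╵ ├─┐ └─┴─┐ ╷ │ ╶─┤ │
│x x│ │     │ │ │   │ │
│ ╶─┤ └─┬─╴ ├─┘ ├─┐ │ │
│   │   │   │   │ │ │ │
├─╴ └─╴ │ ╶─┘ ┌─┘ ╵ ╵ │
│       │     │       │
└───────┴─────┴───────┘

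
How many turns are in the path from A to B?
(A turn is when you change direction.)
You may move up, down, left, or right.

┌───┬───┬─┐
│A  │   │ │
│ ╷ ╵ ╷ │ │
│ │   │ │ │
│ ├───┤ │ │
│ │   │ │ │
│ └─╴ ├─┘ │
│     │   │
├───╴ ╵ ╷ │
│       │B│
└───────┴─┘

Directions: down, down, down, right, right, down, right, up, right, down
Number of turns: 6

Solution:

┌───┬───┬─┐
│A  │   │ │
│ ╷ ╵ ╷ │ │
│↓│   │ │ │
│ ├───┤ │ │
│↓│   │ │ │
│ └─╴ ├─┘ │
│↳ → ↓│↱ ↓│
├───╴ ╵ ╷ │
│    ↳ ↑│B│
└───────┴─┘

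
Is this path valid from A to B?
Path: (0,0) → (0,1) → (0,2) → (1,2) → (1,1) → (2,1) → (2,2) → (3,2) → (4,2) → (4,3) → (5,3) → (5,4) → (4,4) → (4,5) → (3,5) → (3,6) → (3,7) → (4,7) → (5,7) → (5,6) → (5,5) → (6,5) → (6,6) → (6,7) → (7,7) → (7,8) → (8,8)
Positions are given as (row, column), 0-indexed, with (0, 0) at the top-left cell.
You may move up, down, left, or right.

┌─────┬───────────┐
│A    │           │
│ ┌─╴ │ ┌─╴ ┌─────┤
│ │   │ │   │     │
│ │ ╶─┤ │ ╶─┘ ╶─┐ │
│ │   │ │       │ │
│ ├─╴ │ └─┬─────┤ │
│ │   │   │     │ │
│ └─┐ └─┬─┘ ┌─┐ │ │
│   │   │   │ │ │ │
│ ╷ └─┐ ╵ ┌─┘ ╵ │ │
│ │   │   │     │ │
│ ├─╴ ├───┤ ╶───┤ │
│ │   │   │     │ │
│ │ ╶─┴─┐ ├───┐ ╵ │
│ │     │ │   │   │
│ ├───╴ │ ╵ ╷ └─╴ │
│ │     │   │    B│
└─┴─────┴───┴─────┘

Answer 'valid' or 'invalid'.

Checking path validity:
Result: All consecutive moves are passable.

valid

Correct solution:

┌─────┬───────────┐
│A → ↓│           │
│ ┌─╴ │ ┌─╴ ┌─────┤
│ │↓ ↲│ │   │     │
│ │ ╶─┤ │ ╶─┘ ╶─┐ │
│ │↳ ↓│ │       │ │
│ ├─╴ │ └─┬─────┤ │
│ │  ↓│   │↱ → ↓│ │
│ └─┐ └─┬─┘ ┌─┐ │ │
│   │↳ ↓│↱ ↑│ │↓│ │
│ ╷ └─┐ ╵ ┌─┘ ╵ │ │
│ │   │↳ ↑│↓ ← ↲│ │
│ ├─╴ ├───┤ ╶───┤ │
│ │   │   │↳ → ↓│ │
│ │ ╶─┴─┐ ├───┐ ╵ │
│ │     │ │   │↳ ↓│
│ ├───╴ │ ╵ ╷ └─╴ │
│ │     │   │    B│
└─┴─────┴───┴─────┘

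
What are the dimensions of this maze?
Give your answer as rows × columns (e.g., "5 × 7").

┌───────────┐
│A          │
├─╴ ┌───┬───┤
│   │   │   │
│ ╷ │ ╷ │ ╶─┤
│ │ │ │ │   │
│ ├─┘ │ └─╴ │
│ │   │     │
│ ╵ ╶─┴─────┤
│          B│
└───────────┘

Counting the maze dimensions:
Rows (vertical): 5
Columns (horizontal): 6
Dimensions: 5 × 6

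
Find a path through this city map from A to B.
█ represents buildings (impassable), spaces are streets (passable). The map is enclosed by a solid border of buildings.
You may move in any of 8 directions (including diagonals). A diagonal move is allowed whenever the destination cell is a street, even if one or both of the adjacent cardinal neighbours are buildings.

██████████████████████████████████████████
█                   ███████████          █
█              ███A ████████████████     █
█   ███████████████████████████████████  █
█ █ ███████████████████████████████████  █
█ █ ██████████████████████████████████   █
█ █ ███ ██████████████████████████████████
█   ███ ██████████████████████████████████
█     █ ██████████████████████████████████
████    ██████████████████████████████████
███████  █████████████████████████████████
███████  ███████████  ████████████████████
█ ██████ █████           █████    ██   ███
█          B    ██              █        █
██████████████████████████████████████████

Finding the shortest path from A to B:
Movement: 8-directional
Path length: 28 steps
Directions: up-left → left → left → left → left → left → left → left → left → left → left → left → left → down-left → down-left → down → down → down → down → down-right → right → down-right → down-right → down → down-right → down-right → right → right

Solution:

██████████████████████████████████████████
█    ↙←←←←←←←←←←←←  ███████████          █
█   ↙          ███A ████████████████     █
█  ↓███████████████████████████████████  █
█ █↓███████████████████████████████████  █
█ █↓██████████████████████████████████   █
█ █↓███ ██████████████████████████████████
█  ↘███ ██████████████████████████████████
█   →↘█ ██████████████████████████████████
████  ↘ ██████████████████████████████████
███████↓ █████████████████████████████████
███████↘ ███████████  ████████████████████
█ ██████↘█████           █████    ██   ███
█        →→B    ██              █        █
██████████████████████████████████████████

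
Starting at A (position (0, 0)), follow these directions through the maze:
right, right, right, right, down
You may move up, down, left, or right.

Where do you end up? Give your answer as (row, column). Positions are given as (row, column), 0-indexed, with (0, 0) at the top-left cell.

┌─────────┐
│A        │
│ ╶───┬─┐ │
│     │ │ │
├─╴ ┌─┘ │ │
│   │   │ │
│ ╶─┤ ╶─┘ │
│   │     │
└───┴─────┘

Following directions step by step:
Start: (0, 0)
  right: (0, 0) → (0, 1)
  right: (0, 1) → (0, 2)
  right: (0, 2) → (0, 3)
  right: (0, 3) → (0, 4)
  down: (0, 4) → (1, 4)
Final position: (1, 4)

Path taken:

┌─────────┐
│A → → → ↓│
│ ╶───┬─┐ │
│     │ │B│
├─╴ ┌─┘ │ │
│   │   │ │
│ ╶─┤ ╶─┘ │
│   │     │
└───┴─────┘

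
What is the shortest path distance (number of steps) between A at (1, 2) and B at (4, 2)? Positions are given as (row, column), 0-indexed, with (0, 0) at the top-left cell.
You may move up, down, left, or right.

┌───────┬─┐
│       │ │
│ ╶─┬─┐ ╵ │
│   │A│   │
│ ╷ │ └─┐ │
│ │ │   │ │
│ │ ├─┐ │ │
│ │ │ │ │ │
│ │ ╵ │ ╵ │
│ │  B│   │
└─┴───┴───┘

Finding path from (1, 2) to (4, 2):
Path: (1,2) → (2,2) → (2,3) → (3,3) → (4,3) → (4,4) → (3,4) → (2,4) → (1,4) → (1,3) → (0,3) → (0,2) → (0,1) → (0,0) → (1,0) → (1,1) → (2,1) → (3,1) → (4,1) → (4,2)
Distance: 19 steps

Solution:

┌───────┬─┐
│↓ ← ← ↰│ │
│ ╶─┬─┐ ╵ │
│↳ ↓│A│↑ ↰│
│ ╷ │ └─┐ │
│ │↓│↳ ↓│↑│
│ │ ├─┐ │ │
│ │↓│ │↓│↑│
│ │ ╵ │ ╵ │
│ │↳ B│↳ ↑│
└─┴───┴───┘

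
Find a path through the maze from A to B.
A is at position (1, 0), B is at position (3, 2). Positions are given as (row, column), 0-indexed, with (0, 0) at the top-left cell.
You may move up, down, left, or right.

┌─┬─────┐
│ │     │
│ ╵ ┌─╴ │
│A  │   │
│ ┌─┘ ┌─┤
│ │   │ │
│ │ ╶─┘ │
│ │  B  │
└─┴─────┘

Finding the shortest path from (1, 0) to (3, 2):
Path length: 10 steps
Directions: right → up → right → right → down → left → down → left → down → right

Solution:

┌─┬─────┐
│ │↱ → ↓│
│ ╵ ┌─╴ │
│A ↑│↓ ↲│
│ ┌─┘ ┌─┤
│ │↓ ↲│ │
│ │ ╶─┘ │
│ │↳ B  │
└─┴─────┘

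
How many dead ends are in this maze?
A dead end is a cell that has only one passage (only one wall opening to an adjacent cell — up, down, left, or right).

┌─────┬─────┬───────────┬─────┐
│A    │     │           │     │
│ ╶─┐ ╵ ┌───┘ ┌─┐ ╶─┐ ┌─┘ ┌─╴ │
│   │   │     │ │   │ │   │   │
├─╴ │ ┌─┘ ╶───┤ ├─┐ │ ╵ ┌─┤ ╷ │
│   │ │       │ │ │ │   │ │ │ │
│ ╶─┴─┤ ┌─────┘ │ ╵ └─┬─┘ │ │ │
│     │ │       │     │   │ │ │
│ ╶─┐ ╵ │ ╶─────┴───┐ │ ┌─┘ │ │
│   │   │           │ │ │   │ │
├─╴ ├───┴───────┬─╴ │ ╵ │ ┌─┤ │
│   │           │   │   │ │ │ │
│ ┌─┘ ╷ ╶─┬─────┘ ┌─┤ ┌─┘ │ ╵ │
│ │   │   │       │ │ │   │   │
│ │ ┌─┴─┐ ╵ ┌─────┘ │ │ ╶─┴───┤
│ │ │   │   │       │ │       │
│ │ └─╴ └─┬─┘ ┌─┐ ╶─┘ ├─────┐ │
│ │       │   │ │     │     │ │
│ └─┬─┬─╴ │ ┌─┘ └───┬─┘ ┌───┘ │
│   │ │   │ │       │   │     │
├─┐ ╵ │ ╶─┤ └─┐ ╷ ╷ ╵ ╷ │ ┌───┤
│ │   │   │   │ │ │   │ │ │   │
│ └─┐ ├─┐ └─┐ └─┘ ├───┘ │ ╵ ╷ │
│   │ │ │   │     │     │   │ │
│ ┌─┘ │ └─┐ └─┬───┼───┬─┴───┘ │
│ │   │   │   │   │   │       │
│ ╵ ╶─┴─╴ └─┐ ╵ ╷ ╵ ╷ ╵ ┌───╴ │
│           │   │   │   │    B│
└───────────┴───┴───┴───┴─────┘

Checking each cell for number of passages:

Dead ends found at positions:
  (0, 5)
  (0, 11)
  (1, 7)
  (2, 2)
  (2, 6)
  (2, 8)
  (2, 12)
  (5, 7)
  (5, 13)
  (6, 9)
  (7, 2)
  (8, 7)
  (8, 13)
  (9, 2)
  (9, 6)
  (10, 0)
  (10, 7)
  (11, 1)
  (11, 3)
  (11, 9)
  (13, 5)
  (13, 12)
Total dead ends: 22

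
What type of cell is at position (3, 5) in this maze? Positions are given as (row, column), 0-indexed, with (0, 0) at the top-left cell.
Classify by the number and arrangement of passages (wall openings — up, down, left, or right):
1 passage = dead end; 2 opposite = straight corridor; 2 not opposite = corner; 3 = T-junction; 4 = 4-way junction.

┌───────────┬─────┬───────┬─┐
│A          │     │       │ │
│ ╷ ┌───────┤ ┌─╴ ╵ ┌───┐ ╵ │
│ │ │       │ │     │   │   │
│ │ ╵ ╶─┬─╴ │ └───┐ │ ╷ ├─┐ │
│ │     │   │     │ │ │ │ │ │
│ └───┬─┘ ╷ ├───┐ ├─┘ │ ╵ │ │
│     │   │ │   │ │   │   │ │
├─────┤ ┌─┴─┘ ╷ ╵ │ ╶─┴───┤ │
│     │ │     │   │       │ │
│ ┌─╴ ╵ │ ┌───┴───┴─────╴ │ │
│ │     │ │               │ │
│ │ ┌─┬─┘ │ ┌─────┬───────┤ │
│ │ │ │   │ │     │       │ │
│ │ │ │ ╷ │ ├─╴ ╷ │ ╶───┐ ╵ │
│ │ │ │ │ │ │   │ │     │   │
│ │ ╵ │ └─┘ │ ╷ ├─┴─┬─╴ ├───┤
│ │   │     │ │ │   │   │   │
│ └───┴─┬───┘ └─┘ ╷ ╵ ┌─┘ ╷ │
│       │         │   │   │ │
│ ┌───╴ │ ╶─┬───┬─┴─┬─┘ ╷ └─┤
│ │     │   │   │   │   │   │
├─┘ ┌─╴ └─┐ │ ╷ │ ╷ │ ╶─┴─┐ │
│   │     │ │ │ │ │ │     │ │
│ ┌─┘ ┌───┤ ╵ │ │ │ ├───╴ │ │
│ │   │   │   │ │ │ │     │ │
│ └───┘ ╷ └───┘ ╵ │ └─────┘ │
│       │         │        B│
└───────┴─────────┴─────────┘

Checking cell at (3, 5):
Number of passages: 1
Cell type: dead end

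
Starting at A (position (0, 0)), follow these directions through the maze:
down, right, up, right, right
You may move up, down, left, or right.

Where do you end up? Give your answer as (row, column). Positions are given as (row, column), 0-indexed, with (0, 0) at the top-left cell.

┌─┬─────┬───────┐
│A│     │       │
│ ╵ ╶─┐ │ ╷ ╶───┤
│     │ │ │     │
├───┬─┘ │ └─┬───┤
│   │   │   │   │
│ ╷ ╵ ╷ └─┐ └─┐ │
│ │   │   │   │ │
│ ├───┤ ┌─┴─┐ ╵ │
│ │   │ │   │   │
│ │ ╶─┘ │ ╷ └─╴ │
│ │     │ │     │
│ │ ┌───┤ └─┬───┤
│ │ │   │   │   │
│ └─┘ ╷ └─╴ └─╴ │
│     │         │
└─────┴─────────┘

Following directions step by step:
Start: (0, 0)
  down: (0, 0) → (1, 0)
  right: (1, 0) → (1, 1)
  up: (1, 1) → (0, 1)
  right: (0, 1) → (0, 2)
  right: (0, 2) → (0, 3)
Final position: (0, 3)

Path taken:

┌─┬─────┬───────┐
│A│↱ → B│       │
│ ╵ ╶─┐ │ ╷ ╶───┤
│↳ ↑  │ │ │     │
├───┬─┘ │ └─┬───┤
│   │   │   │   │
│ ╷ ╵ ╷ └─┐ └─┐ │
│ │   │   │   │ │
│ ├───┤ ┌─┴─┐ ╵ │
│ │   │ │   │   │
│ │ ╶─┘ │ ╷ └─╴ │
│ │     │ │     │
│ │ ┌───┤ └─┬───┤
│ │ │   │   │   │
│ └─┘ ╷ └─╴ └─╴ │
│     │         │
└─────┴─────────┘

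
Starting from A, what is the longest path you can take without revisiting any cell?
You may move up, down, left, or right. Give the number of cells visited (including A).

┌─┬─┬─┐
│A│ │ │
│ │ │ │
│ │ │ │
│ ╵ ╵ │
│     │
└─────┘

Finding longest simple path using DFS:
Start: (0, 0)
Longest path visits 7 cells
Path: A → down → down → right → right → up → up

Solution:

┌─┬─┬─┐
│A│ │B│
│ │ │ │
│↓│ │↑│
│ ╵ ╵ │
│↳ → ↑│
└─────┘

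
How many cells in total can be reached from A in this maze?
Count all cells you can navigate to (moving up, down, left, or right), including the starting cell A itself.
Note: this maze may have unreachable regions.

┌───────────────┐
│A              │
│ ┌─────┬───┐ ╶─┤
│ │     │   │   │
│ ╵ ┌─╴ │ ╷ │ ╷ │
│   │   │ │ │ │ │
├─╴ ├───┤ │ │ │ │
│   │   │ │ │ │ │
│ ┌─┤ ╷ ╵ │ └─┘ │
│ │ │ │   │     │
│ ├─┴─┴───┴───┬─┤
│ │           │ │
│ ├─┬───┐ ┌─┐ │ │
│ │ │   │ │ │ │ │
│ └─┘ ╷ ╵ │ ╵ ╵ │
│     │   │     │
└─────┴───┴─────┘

Using BFS/flood-fill to find all reachable cells from A:
Maze size: 8 × 8 = 64 total cells
2 cell(s) are walled off and cannot be reached from A.
Reachable cells: 62

Reachable region (· marks reachable cells):

┌───────────────┐
│A · · · · · · ·│
│ ┌─────┬───┐ ╶─┤
│·│· · ·│· ·│· ·│
│ ╵ ┌─╴ │ ╷ │ ╷ │
│· ·│· ·│·│·│·│·│
├─╴ ├───┤ │ │ │ │
│· ·│· ·│·│·│·│·│
│ ┌─┤ ╷ ╵ │ └─┘ │
│·│ │·│· ·│· · ·│
│ ├─┴─┴───┴───┬─┤
│·│· · · · · ·│·│
│ ├─┬───┐ ┌─┐ │ │
│·│ │· ·│·│·│·│·│
│ └─┘ ╷ ╵ │ ╵ ╵ │
│· · ·│· ·│· · ·│
└─────┴───┴─────┘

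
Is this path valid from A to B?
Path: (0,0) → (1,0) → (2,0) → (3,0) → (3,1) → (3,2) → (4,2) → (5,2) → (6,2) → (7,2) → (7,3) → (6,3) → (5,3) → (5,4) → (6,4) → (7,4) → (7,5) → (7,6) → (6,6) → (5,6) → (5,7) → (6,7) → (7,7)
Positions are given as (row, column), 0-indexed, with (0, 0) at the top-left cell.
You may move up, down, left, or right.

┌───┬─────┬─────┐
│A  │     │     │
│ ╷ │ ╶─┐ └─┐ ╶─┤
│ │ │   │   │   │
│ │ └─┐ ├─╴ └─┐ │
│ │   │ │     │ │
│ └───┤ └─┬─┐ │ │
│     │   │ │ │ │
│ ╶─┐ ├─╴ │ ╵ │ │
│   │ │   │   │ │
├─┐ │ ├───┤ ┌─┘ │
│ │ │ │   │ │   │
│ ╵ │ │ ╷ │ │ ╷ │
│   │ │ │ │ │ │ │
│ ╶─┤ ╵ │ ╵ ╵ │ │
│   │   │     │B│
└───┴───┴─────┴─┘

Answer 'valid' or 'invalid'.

Checking path validity:
Result: All consecutive moves are passable.

valid

Correct solution:

┌───┬─────┬─────┐
│A  │     │     │
│ ╷ │ ╶─┐ └─┐ ╶─┤
│↓│ │   │   │   │
│ │ └─┐ ├─╴ └─┐ │
│↓│   │ │     │ │
│ └───┤ └─┬─┐ │ │
│↳ → ↓│   │ │ │ │
│ ╶─┐ ├─╴ │ ╵ │ │
│   │↓│   │   │ │
├─┐ │ ├───┤ ┌─┘ │
│ │ │↓│↱ ↓│ │↱ ↓│
│ ╵ │ │ ╷ │ │ ╷ │
│   │↓│↑│↓│ │↑│↓│
│ ╶─┤ ╵ │ ╵ ╵ │ │
│   │↳ ↑│↳ → ↑│B│
└───┴───┴─────┴─┘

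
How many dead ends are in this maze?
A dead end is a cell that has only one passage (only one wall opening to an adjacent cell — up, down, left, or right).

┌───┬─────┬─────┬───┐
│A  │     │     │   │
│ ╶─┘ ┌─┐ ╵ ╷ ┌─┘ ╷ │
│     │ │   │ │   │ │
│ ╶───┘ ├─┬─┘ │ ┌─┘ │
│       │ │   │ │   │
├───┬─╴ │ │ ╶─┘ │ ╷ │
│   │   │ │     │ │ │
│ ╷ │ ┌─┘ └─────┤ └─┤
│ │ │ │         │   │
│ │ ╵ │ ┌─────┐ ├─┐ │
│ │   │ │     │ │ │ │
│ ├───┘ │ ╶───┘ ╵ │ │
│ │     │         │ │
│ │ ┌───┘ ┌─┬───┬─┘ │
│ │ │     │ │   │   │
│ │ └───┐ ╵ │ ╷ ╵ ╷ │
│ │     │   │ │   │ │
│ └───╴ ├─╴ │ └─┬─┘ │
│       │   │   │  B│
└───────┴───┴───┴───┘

Checking each cell for number of passages:

Dead ends found at positions:
  (0, 1)
  (0, 7)
  (1, 3)
  (2, 4)
  (3, 9)
  (5, 6)
  (5, 8)
  (7, 2)
  (7, 5)
  (9, 4)
  (9, 7)
  (9, 8)
Total dead ends: 12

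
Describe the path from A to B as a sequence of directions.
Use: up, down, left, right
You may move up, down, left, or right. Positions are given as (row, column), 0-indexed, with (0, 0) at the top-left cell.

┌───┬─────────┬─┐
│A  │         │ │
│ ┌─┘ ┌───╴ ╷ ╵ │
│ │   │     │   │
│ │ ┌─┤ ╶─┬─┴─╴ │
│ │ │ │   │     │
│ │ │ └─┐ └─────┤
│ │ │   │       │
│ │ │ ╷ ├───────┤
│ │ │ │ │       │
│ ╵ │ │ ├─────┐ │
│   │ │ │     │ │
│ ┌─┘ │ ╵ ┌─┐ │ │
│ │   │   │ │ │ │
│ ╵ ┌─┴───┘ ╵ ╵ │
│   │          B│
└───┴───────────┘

Finding the path and converting it to directions:
Path through cells: (0,0) → (1,0) → (2,0) → (3,0) → (4,0) → (5,0) → (6,0) → (7,0) → (7,1) → (6,1) → (6,2) → (5,2) → (4,2) → (3,2) → (3,3) → (4,3) → (5,3) → (6,3) → (6,4) → (5,4) → (5,5) → (5,6) → (6,6) → (7,6) → (7,7)
Directions: down, down, down, down, down, down, down, right, up, right, up, up, up, right, down, down, down, right, up, right, right, down, down, right

Solution:

┌───┬─────────┬─┐
│A  │         │ │
│ ┌─┘ ┌───╴ ╷ ╵ │
│↓│   │     │   │
│ │ ┌─┤ ╶─┬─┴─╴ │
│↓│ │ │   │     │
│ │ │ └─┐ └─────┤
│↓│ │↱ ↓│       │
│ │ │ ╷ ├───────┤
│↓│ │↑│↓│       │
│ ╵ │ │ ├─────┐ │
│↓  │↑│↓│↱ → ↓│ │
│ ┌─┘ │ ╵ ┌─┐ │ │
│↓│↱ ↑│↳ ↑│ │↓│ │
│ ╵ ┌─┴───┘ ╵ ╵ │
│↳ ↑│        ↳ B│
└───┴───────────┘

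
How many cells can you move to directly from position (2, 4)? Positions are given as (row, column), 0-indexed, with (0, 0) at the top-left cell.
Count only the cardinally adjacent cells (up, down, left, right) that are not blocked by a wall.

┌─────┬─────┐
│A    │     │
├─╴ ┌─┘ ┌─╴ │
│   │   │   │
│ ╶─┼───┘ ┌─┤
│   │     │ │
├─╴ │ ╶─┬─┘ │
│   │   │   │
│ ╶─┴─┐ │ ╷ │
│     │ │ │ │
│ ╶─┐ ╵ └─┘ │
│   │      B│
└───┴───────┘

Checking passable neighbors of (2, 4):
Neighbors: (1, 4), (2, 3)
Count: 2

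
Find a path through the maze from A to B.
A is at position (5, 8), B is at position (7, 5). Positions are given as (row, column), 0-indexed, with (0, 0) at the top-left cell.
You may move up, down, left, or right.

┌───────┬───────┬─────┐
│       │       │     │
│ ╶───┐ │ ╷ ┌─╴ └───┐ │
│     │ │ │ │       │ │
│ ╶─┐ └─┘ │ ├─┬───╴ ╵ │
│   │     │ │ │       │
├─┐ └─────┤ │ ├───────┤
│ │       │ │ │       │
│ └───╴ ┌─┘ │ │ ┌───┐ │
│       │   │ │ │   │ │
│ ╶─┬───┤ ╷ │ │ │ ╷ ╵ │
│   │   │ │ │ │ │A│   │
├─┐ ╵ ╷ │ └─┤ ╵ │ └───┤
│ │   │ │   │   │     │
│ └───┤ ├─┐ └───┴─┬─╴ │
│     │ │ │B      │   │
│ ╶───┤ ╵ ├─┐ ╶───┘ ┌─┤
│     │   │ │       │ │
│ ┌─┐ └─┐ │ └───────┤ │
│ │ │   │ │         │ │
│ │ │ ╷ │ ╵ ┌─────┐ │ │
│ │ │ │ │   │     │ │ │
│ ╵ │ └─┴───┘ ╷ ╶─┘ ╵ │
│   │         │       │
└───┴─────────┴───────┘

Finding the shortest path from (5, 8) to (7, 5):
Path length: 11 steps
Directions: down → right → right → down → left → down → left → left → left → up → left

Solution:

┌───────┬───────┬─────┐
│       │       │     │
│ ╶───┐ │ ╷ ┌─╴ └───┐ │
│     │ │ │ │       │ │
│ ╶─┐ └─┘ │ ├─┬───╴ ╵ │
│   │     │ │ │       │
├─┐ └─────┤ │ ├───────┤
│ │       │ │ │       │
│ └───╴ ┌─┘ │ │ ┌───┐ │
│       │   │ │ │   │ │
│ ╶─┬───┤ ╷ │ │ │ ╷ ╵ │
│   │   │ │ │ │ │A│   │
├─┐ ╵ ╷ │ └─┤ ╵ │ └───┤
│ │   │ │   │   │↳ → ↓│
│ └───┤ ├─┐ └───┴─┬─╴ │
│     │ │ │B ↰    │↓ ↲│
│ ╶───┤ ╵ ├─┐ ╶───┘ ┌─┤
│     │   │ │↑ ← ← ↲│ │
│ ┌─┐ └─┐ │ └───────┤ │
│ │ │   │ │         │ │
│ │ │ ╷ │ ╵ ┌─────┐ │ │
│ │ │ │ │   │     │ │ │
│ ╵ │ └─┴───┘ ╷ ╶─┘ ╵ │
│   │         │       │
└───┴─────────┴───────┘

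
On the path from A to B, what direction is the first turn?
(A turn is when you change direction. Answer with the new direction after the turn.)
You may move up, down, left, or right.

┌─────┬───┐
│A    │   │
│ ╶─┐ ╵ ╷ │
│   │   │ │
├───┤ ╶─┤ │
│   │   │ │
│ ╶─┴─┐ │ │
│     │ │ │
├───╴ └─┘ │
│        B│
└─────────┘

Directions: right, right, down, right, up, right, down, down, down, down
First turn direction: down

Solution:

┌─────┬───┐
│A → ↓│↱ ↓│
│ ╶─┐ ╵ ╷ │
│   │↳ ↑│↓│
├───┤ ╶─┤ │
│   │   │↓│
│ ╶─┴─┐ │ │
│     │ │↓│
├───╴ └─┘ │
│        B│
└─────────┘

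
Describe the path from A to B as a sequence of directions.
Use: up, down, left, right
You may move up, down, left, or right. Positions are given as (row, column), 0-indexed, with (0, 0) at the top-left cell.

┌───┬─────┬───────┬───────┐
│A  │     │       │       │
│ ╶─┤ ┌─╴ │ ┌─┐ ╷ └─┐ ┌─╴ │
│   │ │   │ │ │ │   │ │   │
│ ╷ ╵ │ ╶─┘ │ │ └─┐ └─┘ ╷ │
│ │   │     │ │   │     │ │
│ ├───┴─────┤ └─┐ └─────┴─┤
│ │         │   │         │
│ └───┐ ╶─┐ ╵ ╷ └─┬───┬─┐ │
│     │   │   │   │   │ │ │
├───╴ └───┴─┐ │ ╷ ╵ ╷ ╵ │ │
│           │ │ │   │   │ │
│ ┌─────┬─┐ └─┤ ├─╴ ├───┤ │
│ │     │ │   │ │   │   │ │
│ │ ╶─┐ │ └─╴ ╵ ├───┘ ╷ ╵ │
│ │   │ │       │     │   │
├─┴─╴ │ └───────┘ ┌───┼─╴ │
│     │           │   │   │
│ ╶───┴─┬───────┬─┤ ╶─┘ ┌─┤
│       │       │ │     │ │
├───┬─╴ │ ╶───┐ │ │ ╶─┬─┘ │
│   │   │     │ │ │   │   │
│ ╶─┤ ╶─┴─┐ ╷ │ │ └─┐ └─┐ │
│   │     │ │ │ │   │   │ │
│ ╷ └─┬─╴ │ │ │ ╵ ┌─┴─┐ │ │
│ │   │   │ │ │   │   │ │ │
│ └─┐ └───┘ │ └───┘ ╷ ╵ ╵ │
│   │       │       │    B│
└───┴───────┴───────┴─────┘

Finding the path and converting it to directions:
Path through cells: (0,0) → (1,0) → (1,1) → (2,1) → (2,2) → (1,2) → (0,2) → (0,3) → (0,4) → (1,4) → (1,3) → (2,3) → (2,4) → (2,5) → (1,5) → (0,5) → (0,6) → (0,7) → (1,7) → (2,7) → (2,8) → (3,8) → (3,9) → (3,10) → (3,11) → (3,12) → (4,12) → (5,12) → (6,12) → (7,12) → (8,12) → (8,11) → (9,11) → (9,10) → (9,9) → (10,9) → (10,10) → (11,10) → (11,11) → (12,11) → (13,11) → (13,12)
Directions: down, right, down, right, up, up, right, right, down, left, down, right, right, up, up, right, right, down, down, right, down, right, right, right, right, down, down, down, down, down, left, down, left, left, down, right, down, right, down, down, right

Solution:

┌───┬─────┬───────┬───────┐
│A  │↱ → ↓│↱ → ↓  │       │
│ ╶─┤ ┌─╴ │ ┌─┐ ╷ └─┐ ┌─╴ │
│↳ ↓│↑│↓ ↲│↑│ │↓│   │ │   │
│ ╷ ╵ │ ╶─┘ │ │ └─┐ └─┘ ╷ │
│ │↳ ↑│↳ → ↑│ │↳ ↓│     │ │
│ ├───┴─────┤ └─┐ └─────┴─┤
│ │         │   │↳ → → → ↓│
│ └───┐ ╶─┐ ╵ ╷ └─┬───┬─┐ │
│     │   │   │   │   │ │↓│
├───╴ └───┴─┐ │ ╷ ╵ ╷ ╵ │ │
│           │ │ │   │   │↓│
│ ┌─────┬─┐ └─┤ ├─╴ ├───┤ │
│ │     │ │   │ │   │   │↓│
│ │ ╶─┐ │ └─╴ ╵ ├───┘ ╷ ╵ │
│ │   │ │       │     │  ↓│
├─┴─╴ │ └───────┘ ┌───┼─╴ │
│     │           │   │↓ ↲│
│ ╶───┴─┬───────┬─┤ ╶─┘ ┌─┤
│       │       │ │↓ ← ↲│ │
├───┬─╴ │ ╶───┐ │ │ ╶─┬─┘ │
│   │   │     │ │ │↳ ↓│   │
│ ╶─┤ ╶─┴─┐ ╷ │ │ └─┐ └─┐ │
│   │     │ │ │ │   │↳ ↓│ │
│ ╷ └─┬─╴ │ │ │ ╵ ┌─┴─┐ │ │
│ │   │   │ │ │   │   │↓│ │
│ └─┐ └───┘ │ └───┘ ╷ ╵ ╵ │
│   │       │       │  ↳ B│
└───┴───────┴───────┴─────┘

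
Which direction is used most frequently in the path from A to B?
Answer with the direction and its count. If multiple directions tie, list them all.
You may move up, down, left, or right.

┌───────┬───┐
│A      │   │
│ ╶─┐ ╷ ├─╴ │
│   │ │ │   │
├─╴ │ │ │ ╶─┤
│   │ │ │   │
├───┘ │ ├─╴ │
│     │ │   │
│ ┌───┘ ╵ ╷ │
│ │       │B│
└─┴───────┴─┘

Directions: right, right, right, down, down, down, down, right, up, right, down
Counts: {'right': 5, 'down': 5, 'up': 1}
Most common: down and right (tied at 5 times each)

Solution:

┌───────┬───┐
│A → → ↓│   │
│ ╶─┐ ╷ ├─╴ │
│   │ │↓│   │
├─╴ │ │ │ ╶─┤
│   │ │↓│   │
├───┘ │ ├─╴ │
│     │↓│↱ ↓│
│ ┌───┘ ╵ ╷ │
│ │    ↳ ↑│B│
└─┴───────┴─┘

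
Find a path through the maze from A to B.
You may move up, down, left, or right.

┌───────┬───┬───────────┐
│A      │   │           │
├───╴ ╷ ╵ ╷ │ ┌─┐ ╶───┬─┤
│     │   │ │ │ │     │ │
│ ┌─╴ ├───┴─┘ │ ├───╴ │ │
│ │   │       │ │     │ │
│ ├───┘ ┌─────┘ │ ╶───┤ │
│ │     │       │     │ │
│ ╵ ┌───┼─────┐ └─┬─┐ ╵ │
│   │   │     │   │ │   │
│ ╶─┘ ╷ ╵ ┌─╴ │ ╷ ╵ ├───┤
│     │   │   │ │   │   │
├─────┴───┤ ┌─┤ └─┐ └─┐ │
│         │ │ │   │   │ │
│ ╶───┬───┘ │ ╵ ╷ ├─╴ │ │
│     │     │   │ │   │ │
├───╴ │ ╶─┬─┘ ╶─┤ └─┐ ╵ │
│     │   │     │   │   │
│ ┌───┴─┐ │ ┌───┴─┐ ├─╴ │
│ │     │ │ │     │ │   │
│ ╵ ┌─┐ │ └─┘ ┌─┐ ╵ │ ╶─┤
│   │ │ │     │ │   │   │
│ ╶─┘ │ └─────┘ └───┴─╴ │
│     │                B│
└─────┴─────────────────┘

Finding the shortest path through the maze:
Path length: 56 steps
Directions: right → right → down → left → left → down → down → down → down → right → right → up → right → down → right → up → right → right → down → left → down → down → left → left → down → right → down → down → right → right → up → right → right → down → right → up → up → left → up → up → left → up → up → right → down → right → down → right → down → down → right → down → left → down → right → down

Solution:

┌───────┬───┬───────────┐
│A → ↓  │   │           │
├───╴ ╷ ╵ ╷ │ ┌─┐ ╶───┬─┤
│↓ ← ↲│   │ │ │ │     │ │
│ ┌─╴ ├───┴─┘ │ ├───╴ │ │
│↓│   │       │ │     │ │
│ ├───┘ ┌─────┘ │ ╶───┤ │
│↓│     │       │     │ │
│ ╵ ┌───┼─────┐ └─┬─┐ ╵ │
│↓  │↱ ↓│↱ → ↓│↱ ↓│ │   │
│ ╶─┘ ╷ ╵ ┌─╴ │ ╷ ╵ ├───┤
│↳ → ↑│↳ ↑│↓ ↲│↑│↳ ↓│   │
├─────┴───┤ ┌─┤ └─┐ └─┐ │
│         │↓│ │↑ ↰│↳ ↓│ │
│ ╶───┬───┘ │ ╵ ╷ ├─╴ │ │
│     │↓ ← ↲│   │↑│  ↓│ │
├───╴ │ ╶─┬─┘ ╶─┤ └─┐ ╵ │
│     │↳ ↓│     │↑ ↰│↳ ↓│
│ ┌───┴─┐ │ ┌───┴─┐ ├─╴ │
│ │     │↓│ │↱ → ↓│↑│↓ ↲│
│ ╵ ┌─┐ │ └─┘ ┌─┐ ╵ │ ╶─┤
│   │ │ │↳ → ↑│ │↳ ↑│↳ ↓│
│ ╶─┘ │ └─────┘ └───┴─╴ │
│     │                B│
└─────┴─────────────────┘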